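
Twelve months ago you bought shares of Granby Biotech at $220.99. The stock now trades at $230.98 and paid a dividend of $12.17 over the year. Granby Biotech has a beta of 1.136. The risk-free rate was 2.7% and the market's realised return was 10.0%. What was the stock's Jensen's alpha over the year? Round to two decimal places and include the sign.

Realised HPR = (P1 + D1 − P0) / P0 = (230.98 + 12.17 − 220.99) / 220.99 = 22.16 / 220.99 = 10.0276%
MRP = 10.0% − 2.7% = 7.30%
CAPM required = R_f + β·MRP = 2.7% + 1.136 × 7.3% = 10.9928%
α = realised − required = 10.0276% − 10.9928% = -0.97%

-0.97%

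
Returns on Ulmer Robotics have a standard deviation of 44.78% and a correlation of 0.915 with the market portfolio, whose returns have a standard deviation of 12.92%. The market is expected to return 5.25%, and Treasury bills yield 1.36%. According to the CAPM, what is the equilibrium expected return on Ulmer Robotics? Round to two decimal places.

β = ρ × σ_i / σ_m = 0.915 × 44.78% / 12.92% = 3.1713
MRP = 5.25% − 1.36% = 3.89%
E(R) = 1.36% + 3.1713 × 3.89% = 13.70%

13.70%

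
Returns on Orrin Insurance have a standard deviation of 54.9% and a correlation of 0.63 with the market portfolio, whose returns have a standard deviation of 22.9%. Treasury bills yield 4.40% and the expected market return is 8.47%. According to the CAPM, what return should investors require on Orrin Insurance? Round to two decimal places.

10.55%

β = ρ × σ_i / σ_m = 0.63 × 54.9% / 22.9% = 1.5103
MRP = 8.47% − 4.40% = 4.07%
E(R) = 4.40% + 1.5103 × 4.07% = 10.55%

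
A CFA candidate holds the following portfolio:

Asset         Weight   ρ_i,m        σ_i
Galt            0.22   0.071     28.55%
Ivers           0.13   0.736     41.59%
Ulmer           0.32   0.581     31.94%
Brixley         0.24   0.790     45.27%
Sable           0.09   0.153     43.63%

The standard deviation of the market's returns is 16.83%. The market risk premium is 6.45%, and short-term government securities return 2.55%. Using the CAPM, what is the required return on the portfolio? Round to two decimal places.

10.04%

β_Galt = 0.071 × 28.55% / 16.83% = 0.1204
β_Ivers = 0.736 × 41.59% / 16.83% = 1.8188
β_Ulmer = 0.581 × 31.94% / 16.83% = 1.1026
β_Brixley = 0.790 × 45.27% / 16.83% = 2.1250
β_Sable = 0.153 × 43.63% / 16.83% = 0.3966
β_P = Σ w_i β_i = 0.22×0.1204 + 0.13×1.8188 + 0.32×1.1026 + 0.24×2.1250 + 0.09×0.3966 = 1.1615
E(R_P) = R_f + β_P × MRP = 2.55% + 1.1615 × 6.45% = 10.04%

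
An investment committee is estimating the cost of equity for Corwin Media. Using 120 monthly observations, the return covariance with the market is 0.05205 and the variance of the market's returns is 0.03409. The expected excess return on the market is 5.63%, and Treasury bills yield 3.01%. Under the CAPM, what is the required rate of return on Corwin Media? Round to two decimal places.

β = Cov(R_i, R_m) / Var(R_m) = 0.05205 / 0.03409 = 1.5268
E(R) = R_f + β × MRP = 3.01% + 1.5268 × 5.63% = 11.61%

11.61%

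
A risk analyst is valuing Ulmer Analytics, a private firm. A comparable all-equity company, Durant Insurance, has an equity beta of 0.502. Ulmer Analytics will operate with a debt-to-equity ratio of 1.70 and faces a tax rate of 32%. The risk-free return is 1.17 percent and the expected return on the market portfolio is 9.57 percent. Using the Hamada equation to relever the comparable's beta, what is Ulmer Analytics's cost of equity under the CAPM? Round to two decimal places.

β_L = β_U × [1 + (1 − t)(D/E)] = 0.502 × [1 + (1 − 0.32) × 1.70]
    = 0.502 × [1 + 0.68 × 1.70] = 0.502 × 2.1560 = 1.0823
MRP = 9.57% − 1.17% = 8.40%
E(R) = R_f + β_L × MRP = 1.17% + 1.0823 × 8.40% = 10.26%

10.26%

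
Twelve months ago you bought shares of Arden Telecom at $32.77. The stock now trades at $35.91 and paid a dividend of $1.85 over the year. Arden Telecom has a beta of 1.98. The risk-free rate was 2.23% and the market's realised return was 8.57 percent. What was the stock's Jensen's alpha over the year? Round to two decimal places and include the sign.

Realised HPR = (P1 + D1 − P0) / P0 = (35.91 + 1.85 − 32.77) / 32.77 = 4.99 / 32.77 = 15.2273%
MRP = 8.57% − 2.23% = 6.34%
CAPM required = R_f + β·MRP = 2.23% + 1.98 × 6.34% = 14.7832%
α = realised − required = 15.2273% − 14.7832% = +0.44%

+0.44%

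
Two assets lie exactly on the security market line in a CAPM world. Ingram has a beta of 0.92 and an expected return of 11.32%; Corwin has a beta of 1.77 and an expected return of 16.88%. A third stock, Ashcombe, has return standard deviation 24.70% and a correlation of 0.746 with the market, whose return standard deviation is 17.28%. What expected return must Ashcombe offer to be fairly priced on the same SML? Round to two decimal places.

MRP = (16.88% − 11.32%) / (1.77 − 0.92) = 6.5412%
R_f = 11.32% − 0.92 × 6.5412% = 5.3021%
β_Ashcombe = ρ·σ_i/σ_m = 0.746 × 24.70 / 17.28 = 1.0663
E(R_Ashcombe) = R_f + β × MRP = 5.3021% + 1.0663 × 6.5412% = 12.28%

12.28%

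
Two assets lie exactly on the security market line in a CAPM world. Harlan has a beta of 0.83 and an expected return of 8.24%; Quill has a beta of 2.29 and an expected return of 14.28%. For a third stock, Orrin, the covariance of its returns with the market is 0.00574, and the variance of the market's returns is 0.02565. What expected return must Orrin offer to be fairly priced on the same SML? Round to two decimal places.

MRP = (14.28% − 8.24%) / (2.29 − 0.83) = 4.1370%
R_f = 8.24% − 0.83 × 4.1370% = 4.8063%
β_Orrin = Cov / Var(R_m) = 0.00574 / 0.02565 = 0.2238
E(R_Orrin) = R_f + β × MRP = 4.8063% + 0.2238 × 4.1370% = 5.73%

5.73%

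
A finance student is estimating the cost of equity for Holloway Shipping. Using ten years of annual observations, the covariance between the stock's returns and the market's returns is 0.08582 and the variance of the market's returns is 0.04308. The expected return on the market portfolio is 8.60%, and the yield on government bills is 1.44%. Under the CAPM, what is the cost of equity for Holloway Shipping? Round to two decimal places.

β = Cov(R_i, R_m) / Var(R_m) = 0.08582 / 0.04308 = 1.9921
MRP = 8.60% − 1.44% = 7.16%
E(R) = R_f + β × MRP = 1.44% + 1.9921 × 7.16% = 15.70%

15.70%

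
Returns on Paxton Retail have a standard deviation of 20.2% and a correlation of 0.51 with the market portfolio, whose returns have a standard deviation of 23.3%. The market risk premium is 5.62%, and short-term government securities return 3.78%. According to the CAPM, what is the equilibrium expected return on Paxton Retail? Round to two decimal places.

6.26%

β = ρ × σ_i / σ_m = 0.51 × 20.2% / 23.3% = 0.4421
E(R) = 3.78% + 0.4421 × 5.62% = 6.26%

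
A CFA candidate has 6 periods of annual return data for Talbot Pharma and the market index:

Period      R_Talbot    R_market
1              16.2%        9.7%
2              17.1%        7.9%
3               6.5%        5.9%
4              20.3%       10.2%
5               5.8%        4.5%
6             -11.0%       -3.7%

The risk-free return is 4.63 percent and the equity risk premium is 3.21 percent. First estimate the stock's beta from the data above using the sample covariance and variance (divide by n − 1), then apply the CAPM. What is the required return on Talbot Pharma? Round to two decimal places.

11.71%

Mean R_i = (16.2 + 17.1 + 6.5 + 20.3 + 5.8 − 11.0) / 6 = 9.1500%
Mean R_m = (9.7 + 7.9 + 5.9 + 10.2 + 4.5 − 3.7) / 6 = 5.7500%
Σ(R_i − R̄_i)(R_m − R̄_m) = 288.7650  ⇒  Cov = 288.7650 / 5 = 57.7530
Σ(R_m − R̄_m)² = 130.9150  ⇒  Var(R_m) = 130.9150 / 5 = 26.1830
β = Cov / Var(R_m) = 57.7530 / 26.1830 = 2.2057
E(R) = R_f + β × MRP = 4.63% + 2.2057 × 3.21% = 11.71%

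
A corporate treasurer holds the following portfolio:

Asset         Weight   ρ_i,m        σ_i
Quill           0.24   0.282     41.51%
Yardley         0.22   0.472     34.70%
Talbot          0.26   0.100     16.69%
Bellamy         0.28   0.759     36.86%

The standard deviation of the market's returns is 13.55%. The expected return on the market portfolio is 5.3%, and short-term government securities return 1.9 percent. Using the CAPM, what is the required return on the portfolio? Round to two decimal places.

β_Quill = 0.282 × 41.51% / 13.55% = 0.8639
β_Yardley = 0.472 × 34.70% / 13.55% = 1.2087
β_Talbot = 0.100 × 16.69% / 13.55% = 0.1232
β_Bellamy = 0.759 × 36.86% / 13.55% = 2.0647
β_P = Σ w_i β_i = 0.24×0.8639 + 0.22×1.2087 + 0.26×0.1232 + 0.28×2.0647 = 1.0834
MRP = 5.3% − 1.9% = 3.40%
E(R_P) = R_f + β_P × MRP = 1.9% + 1.0834 × 3.4% = 5.58%

5.58%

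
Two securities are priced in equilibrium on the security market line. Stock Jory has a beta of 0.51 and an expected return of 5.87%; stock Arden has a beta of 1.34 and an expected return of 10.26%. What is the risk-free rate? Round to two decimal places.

Both satisfy E(R) = R_f + β·MRP, so the slope of the SML is
MRP = (10.26% − 5.87%) / (1.34 − 0.51) = 4.39% / 0.83 = 5.2892%
R_f = E(R_Jory) − β_Jory·MRP = 5.87% − 0.51 × 5.2892% = 3.1725%

3.17%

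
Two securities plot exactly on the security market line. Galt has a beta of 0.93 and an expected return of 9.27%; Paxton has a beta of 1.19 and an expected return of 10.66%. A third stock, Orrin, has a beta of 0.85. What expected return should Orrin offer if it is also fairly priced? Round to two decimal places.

MRP (SML slope) = (10.66% − 9.27%) / (1.19 − 0.93) = 1.39% / 0.26 = 5.3462%
R_f (intercept) = 9.27% − 0.93 × 5.3462% = 4.2980%
E(R_Orrin) = R_f + β × MRP = 4.2980% + 0.85 × 5.3462% = 8.84%

8.84%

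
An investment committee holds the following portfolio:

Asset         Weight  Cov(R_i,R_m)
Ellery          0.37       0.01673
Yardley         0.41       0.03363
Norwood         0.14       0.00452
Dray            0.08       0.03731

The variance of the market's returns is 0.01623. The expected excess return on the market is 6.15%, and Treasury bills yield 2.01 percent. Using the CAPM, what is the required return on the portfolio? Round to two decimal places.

β_Ellery = 0.01673 / 0.01623 = 1.0308
β_Yardley = 0.03363 / 0.01623 = 2.0721
β_Norwood = 0.00452 / 0.01623 = 0.2785
β_Dray = 0.03731 / 0.01623 = 2.2988
β_P = Σ w_i β_i = 0.37×1.0308 + 0.41×2.0721 + 0.14×0.2785 + 0.08×2.2988 = 1.4539
E(R_P) = R_f + β_P × MRP = 2.01% + 1.4539 × 6.15% = 10.95%

10.95%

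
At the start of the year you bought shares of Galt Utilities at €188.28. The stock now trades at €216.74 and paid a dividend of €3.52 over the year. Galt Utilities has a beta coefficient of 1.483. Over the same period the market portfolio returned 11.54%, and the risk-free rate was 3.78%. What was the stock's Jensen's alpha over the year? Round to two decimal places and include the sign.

Realised HPR = (P1 + D1 − P0) / P0 = (216.74 + 3.52 − 188.28) / 188.28 = 31.98 / 188.28 = 16.9853%
MRP = 11.54% − 3.78% = 7.76%
CAPM required = R_f + β·MRP = 3.78% + 1.483 × 7.76% = 15.28808%
α = realised − required = 16.9853% − 15.28808% = +1.70%

+1.70%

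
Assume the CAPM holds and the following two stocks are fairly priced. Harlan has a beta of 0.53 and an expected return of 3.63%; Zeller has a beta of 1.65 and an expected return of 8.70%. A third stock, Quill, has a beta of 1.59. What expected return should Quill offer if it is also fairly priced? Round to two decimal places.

8.43%

MRP (SML slope) = (8.70% − 3.63%) / (1.65 − 0.53) = 5.07% / 1.12 = 4.5268%
R_f (intercept) = 3.63% − 0.53 × 4.5268% = 1.2308%
E(R_Quill) = R_f + β × MRP = 1.2308% + 1.59 × 4.5268% = 8.43%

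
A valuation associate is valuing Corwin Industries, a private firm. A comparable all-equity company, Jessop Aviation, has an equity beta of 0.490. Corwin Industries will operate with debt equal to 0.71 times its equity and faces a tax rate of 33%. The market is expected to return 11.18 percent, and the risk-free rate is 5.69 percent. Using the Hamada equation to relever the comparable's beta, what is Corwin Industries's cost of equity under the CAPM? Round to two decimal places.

9.66%

β_L = β_U × [1 + (1 − t)(D/E)] = 0.490 × [1 + (1 − 0.33) × 0.71]
    = 0.490 × [1 + 0.67 × 0.71] = 0.490 × 1.4757 = 0.7231
MRP = 11.18% − 5.69% = 5.49%
E(R) = R_f + β_L × MRP = 5.69% + 0.7231 × 5.49% = 9.66%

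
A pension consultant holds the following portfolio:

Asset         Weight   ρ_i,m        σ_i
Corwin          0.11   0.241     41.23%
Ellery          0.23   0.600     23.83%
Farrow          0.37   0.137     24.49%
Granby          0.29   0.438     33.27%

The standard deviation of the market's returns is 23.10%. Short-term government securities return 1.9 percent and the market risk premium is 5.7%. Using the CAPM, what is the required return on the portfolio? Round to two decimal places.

4.33%

β_Corwin = 0.241 × 41.23% / 23.10% = 0.4301
β_Ellery = 0.600 × 23.83% / 23.10% = 0.6190
β_Farrow = 0.137 × 24.49% / 23.10% = 0.1452
β_Granby = 0.438 × 33.27% / 23.10% = 0.6308
β_P = Σ w_i β_i = 0.11×0.4301 + 0.23×0.6190 + 0.37×0.1452 + 0.29×0.6308 = 0.4263
E(R_P) = R_f + β_P × MRP = 1.9% + 0.4263 × 5.7% = 4.33%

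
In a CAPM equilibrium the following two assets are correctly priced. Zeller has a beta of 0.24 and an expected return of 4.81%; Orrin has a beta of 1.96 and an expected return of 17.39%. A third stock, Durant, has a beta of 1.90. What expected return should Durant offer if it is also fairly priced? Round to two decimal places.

MRP (SML slope) = (17.39% − 4.81%) / (1.96 − 0.24) = 12.58% / 1.72 = 7.3140%
R_f (intercept) = 4.81% − 0.24 × 7.3140% = 3.0546%
E(R_Durant) = R_f + β × MRP = 3.0546% + 1.90 × 7.3140% = 16.95%

16.95%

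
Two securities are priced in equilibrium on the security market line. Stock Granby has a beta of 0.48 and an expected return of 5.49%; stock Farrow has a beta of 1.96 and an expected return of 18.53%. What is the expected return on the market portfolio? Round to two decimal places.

Both satisfy E(R) = R_f + β·MRP, so the slope of the SML is
MRP = (18.53% − 5.49%) / (1.96 − 0.48) = 13.04% / 1.48 = 8.8108%
R_f = E(R_Granby) − β_Granby·MRP = 5.49% − 0.48 × 8.8108% = 1.2608%
E(R_m) = R_f + MRP = 1.2608% + 8.8108% = 10.07%

10.07%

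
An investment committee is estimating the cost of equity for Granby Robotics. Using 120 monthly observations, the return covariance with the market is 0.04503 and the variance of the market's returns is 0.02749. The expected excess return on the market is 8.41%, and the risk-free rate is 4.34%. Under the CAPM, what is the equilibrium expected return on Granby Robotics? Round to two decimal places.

18.12%

β = Cov(R_i, R_m) / Var(R_m) = 0.04503 / 0.02749 = 1.6381
E(R) = R_f + β × MRP = 4.34% + 1.6381 × 8.41% = 18.12%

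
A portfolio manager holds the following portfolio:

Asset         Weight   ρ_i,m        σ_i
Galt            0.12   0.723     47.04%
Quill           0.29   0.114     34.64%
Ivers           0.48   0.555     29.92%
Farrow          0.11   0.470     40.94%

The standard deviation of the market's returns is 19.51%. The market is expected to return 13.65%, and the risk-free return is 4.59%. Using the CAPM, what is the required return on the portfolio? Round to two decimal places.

11.70%

β_Galt = 0.723 × 47.04% / 19.51% = 1.7432
β_Quill = 0.114 × 34.64% / 19.51% = 0.2024
β_Ivers = 0.555 × 29.92% / 19.51% = 0.8511
β_Farrow = 0.470 × 40.94% / 19.51% = 0.9863
β_P = Σ w_i β_i = 0.12×1.7432 + 0.29×0.2024 + 0.48×0.8511 + 0.11×0.9863 = 0.7849
MRP = 13.65% − 4.59% = 9.06%
E(R_P) = R_f + β_P × MRP = 4.59% + 0.7849 × 9.06% = 11.70%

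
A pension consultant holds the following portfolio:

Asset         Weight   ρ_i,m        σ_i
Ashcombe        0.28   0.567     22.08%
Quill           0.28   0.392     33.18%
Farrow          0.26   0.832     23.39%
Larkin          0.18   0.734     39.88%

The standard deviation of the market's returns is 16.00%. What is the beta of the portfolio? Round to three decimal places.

1.092

β_Ashcombe = 0.567 × 22.08% / 16.00% = 0.7825
β_Quill = 0.392 × 33.18% / 16.00% = 0.8129
β_Farrow = 0.832 × 23.39% / 16.00% = 1.2163
β_Larkin = 0.734 × 39.88% / 16.00% = 1.8295
β_P = Σ w_i β_i = 0.28×0.7825 + 0.28×0.8129 + 0.26×1.2163 + 0.18×1.8295 = 1.0923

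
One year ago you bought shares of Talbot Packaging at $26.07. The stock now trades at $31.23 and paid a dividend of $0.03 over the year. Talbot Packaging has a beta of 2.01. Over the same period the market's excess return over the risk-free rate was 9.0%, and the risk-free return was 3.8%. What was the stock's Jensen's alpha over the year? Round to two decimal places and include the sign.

-1.98%

Realised HPR = (P1 + D1 − P0) / P0 = (31.23 + 0.03 − 26.07) / 26.07 = 5.19 / 26.07 = 19.9079%
CAPM required = R_f + β·MRP = 3.8% + 2.01 × 9.0% = 21.8900%
α = realised − required = 19.9079% − 21.8900% = -1.98%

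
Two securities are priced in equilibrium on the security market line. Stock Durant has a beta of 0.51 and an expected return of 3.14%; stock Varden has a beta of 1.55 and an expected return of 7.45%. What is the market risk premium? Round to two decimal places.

Both satisfy E(R) = R_f + β·MRP, so the slope of the SML is
MRP = (7.45% − 3.14%) / (1.55 − 0.51) = 4.31% / 1.04 = 4.1442%

4.14%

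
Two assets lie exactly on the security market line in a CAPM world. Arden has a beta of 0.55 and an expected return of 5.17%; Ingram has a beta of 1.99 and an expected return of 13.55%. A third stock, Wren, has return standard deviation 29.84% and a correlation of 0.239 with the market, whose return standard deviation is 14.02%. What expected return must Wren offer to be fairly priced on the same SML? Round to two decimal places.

MRP = (13.55% − 5.17%) / (1.99 − 0.55) = 5.8194%
R_f = 5.17% − 0.55 × 5.8194% = 1.9693%
β_Wren = ρ·σ_i/σ_m = 0.239 × 29.84 / 14.02 = 0.5087
E(R_Wren) = R_f + β × MRP = 1.9693% + 0.5087 × 5.8194% = 4.93%

4.93%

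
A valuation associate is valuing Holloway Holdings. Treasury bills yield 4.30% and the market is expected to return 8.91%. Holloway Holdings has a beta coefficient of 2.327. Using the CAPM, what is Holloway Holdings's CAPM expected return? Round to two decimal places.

Market risk premium = E(R_m) − R_f = 8.91% − 4.30% = 4.61%
E(R) = R_f + β × MRP = 4.30% + 2.327 × 4.61% = 15.03%

15.03%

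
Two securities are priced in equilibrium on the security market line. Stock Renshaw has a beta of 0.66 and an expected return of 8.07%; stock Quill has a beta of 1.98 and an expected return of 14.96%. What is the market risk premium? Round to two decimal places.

Both satisfy E(R) = R_f + β·MRP, so the slope of the SML is
MRP = (14.96% − 8.07%) / (1.98 − 0.66) = 6.89% / 1.32 = 5.2197%

5.22%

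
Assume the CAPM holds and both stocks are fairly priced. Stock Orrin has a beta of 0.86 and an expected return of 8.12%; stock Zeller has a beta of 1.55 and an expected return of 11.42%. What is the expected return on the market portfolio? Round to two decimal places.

8.79%

Both satisfy E(R) = R_f + β·MRP, so the slope of the SML is
MRP = (11.42% − 8.12%) / (1.55 − 0.86) = 3.30% / 0.69 = 4.7826%
R_f = E(R_Orrin) − β_Orrin·MRP = 8.12% − 0.86 × 4.7826% = 4.0070%
E(R_m) = R_f + MRP = 4.0070% + 4.7826% = 8.79%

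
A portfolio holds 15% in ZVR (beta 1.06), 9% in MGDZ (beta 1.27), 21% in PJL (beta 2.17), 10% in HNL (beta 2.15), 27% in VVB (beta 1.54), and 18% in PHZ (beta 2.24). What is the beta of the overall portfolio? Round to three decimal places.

1.763

β_P = Σ w_i β_i = 0.15×1.06 + 0.09×1.27 + 0.21×2.17 + 0.10×2.15 + 0.27×1.54 + 0.18×2.24 = 1.7630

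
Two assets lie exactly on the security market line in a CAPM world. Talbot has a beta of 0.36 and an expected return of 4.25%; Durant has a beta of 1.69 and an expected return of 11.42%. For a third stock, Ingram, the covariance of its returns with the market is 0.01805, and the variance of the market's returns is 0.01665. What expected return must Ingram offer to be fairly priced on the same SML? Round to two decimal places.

8.15%

MRP = (11.42% − 4.25%) / (1.69 − 0.36) = 5.3910%
R_f = 4.25% − 0.36 × 5.3910% = 2.3092%
β_Ingram = Cov / Var(R_m) = 0.01805 / 0.01665 = 1.0841
E(R_Ingram) = R_f + β × MRP = 2.3092% + 1.0841 × 5.3910% = 8.15%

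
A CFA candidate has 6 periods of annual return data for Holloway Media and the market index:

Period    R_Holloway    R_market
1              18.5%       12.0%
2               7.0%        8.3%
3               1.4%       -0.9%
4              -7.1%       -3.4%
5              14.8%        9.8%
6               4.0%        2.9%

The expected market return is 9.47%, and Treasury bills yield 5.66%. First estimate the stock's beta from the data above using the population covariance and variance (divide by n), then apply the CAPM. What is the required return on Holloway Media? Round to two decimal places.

11.10%

Mean R_i = (18.5 + 7.0 + 1.4 − 7.1 + 14.8 + 4.0) / 6 = 6.4333%
Mean R_m = (12.0 + 8.3 − 0.9 − 3.4 + 9.8 + 2.9) / 6 = 4.7833%
Σ(R_i − R̄_i)(R_m − R̄_m) = 274.9833  ⇒  Cov = 274.9833 / 6 = 45.8306
Σ(R_m − R̄_m)² = 192.4283  ⇒  Var(R_m) = 192.4283 / 6 = 32.0714
β = Cov / Var(R_m) = 45.8306 / 32.0714 = 1.4290
MRP = 9.47% − 5.66% = 3.81%
E(R) = R_f + β × MRP = 5.66% + 1.4290 × 3.81% = 11.10%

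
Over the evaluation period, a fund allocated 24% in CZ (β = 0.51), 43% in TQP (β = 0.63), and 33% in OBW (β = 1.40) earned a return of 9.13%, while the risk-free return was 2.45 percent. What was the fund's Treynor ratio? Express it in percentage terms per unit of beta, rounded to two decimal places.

7.81%

β_P = 0.24×0.51 + 0.43×0.63 + 0.33×1.40 = 0.8553
Treynor = (R_P − R_f) / β_P = (9.13% − 2.45%) / 0.8553 = 6.68% / 0.8553 = 7.81%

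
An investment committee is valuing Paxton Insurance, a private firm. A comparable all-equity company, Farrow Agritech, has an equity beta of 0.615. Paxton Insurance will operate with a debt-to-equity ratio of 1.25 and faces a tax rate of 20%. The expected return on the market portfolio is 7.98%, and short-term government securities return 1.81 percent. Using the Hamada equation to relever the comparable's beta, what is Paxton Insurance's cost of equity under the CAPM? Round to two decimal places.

9.40%

β_L = β_U × [1 + (1 − t)(D/E)] = 0.615 × [1 + (1 − 0.20) × 1.25]
    = 0.615 × [1 + 0.80 × 1.25] = 0.615 × 2.0000 = 1.2300
MRP = 7.98% − 1.81% = 6.17%
E(R) = R_f + β_L × MRP = 1.81% + 1.2300 × 6.17% = 9.40%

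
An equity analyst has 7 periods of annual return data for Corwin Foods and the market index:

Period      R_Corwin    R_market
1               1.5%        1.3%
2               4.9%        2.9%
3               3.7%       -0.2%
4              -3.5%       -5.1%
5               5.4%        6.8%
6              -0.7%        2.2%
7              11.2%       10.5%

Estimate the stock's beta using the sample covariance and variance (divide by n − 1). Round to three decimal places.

Mean R_i = (1.5 + 4.9 + 3.7 − 3.5 + 5.4 − 0.7 + 11.2) / 7 = 3.2143%
Mean R_m = (1.3 + 2.9 − 0.2 − 5.1 + 6.8 + 2.2 + 10.5) / 7 = 2.6286%
Σ(R_i − R̄_i)(R_m − R̄_m) = 126.9071  ⇒  Cov = 126.9071 / 6 = 21.1512
Σ(R_m − R̄_m)² = 149.1143  ⇒  Var(R_m) = 149.1143 / 6 = 24.8524
β = Cov / Var(R_m) = 21.1512 / 24.8524 = 0.8511

0.851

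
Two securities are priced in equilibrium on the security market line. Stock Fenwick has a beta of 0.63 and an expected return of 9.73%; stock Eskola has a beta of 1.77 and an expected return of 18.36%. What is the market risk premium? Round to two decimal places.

7.57%

Both satisfy E(R) = R_f + β·MRP, so the slope of the SML is
MRP = (18.36% − 9.73%) / (1.77 − 0.63) = 8.63% / 1.14 = 7.5702%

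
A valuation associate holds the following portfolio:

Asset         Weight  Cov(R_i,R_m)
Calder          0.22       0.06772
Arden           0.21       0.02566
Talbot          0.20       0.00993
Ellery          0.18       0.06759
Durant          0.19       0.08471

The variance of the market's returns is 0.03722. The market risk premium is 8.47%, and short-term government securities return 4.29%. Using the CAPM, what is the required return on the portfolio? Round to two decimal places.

β_Calder = 0.06772 / 0.03722 = 1.8195
β_Arden = 0.02566 / 0.03722 = 0.6894
β_Talbot = 0.00993 / 0.03722 = 0.2668
β_Ellery = 0.06759 / 0.03722 = 1.8160
β_Durant = 0.08471 / 0.03722 = 2.2759
β_P = Σ w_i β_i = 0.22×1.8195 + 0.21×0.6894 + 0.20×0.2668 + 0.18×1.8160 + 0.19×2.2759 = 1.3577
E(R_P) = R_f + β_P × MRP = 4.29% + 1.3577 × 8.47% = 15.79%

15.79%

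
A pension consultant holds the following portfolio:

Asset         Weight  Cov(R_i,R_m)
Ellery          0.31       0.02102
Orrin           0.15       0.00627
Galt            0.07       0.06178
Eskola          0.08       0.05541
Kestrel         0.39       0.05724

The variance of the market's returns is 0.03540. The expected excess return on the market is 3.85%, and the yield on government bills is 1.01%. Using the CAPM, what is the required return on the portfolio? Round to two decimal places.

5.20%

β_Ellery = 0.02102 / 0.03540 = 0.5938
β_Orrin = 0.00627 / 0.03540 = 0.1771
β_Galt = 0.06178 / 0.03540 = 1.7452
β_Eskola = 0.05541 / 0.03540 = 1.5653
β_Kestrel = 0.05724 / 0.03540 = 1.6169
β_P = Σ w_i β_i = 0.31×0.5938 + 0.15×0.1771 + 0.07×1.7452 + 0.08×1.5653 + 0.39×1.6169 = 1.0886
E(R_P) = R_f + β_P × MRP = 1.01% + 1.0886 × 3.85% = 5.20%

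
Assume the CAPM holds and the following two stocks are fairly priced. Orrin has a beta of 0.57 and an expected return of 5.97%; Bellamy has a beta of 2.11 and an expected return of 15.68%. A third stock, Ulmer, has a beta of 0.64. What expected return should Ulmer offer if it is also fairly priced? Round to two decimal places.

6.41%

MRP (SML slope) = (15.68% − 5.97%) / (2.11 − 0.57) = 9.71% / 1.54 = 6.3052%
R_f (intercept) = 5.97% − 0.57 × 6.3052% = 2.3760%
E(R_Ulmer) = R_f + β × MRP = 2.3760% + 0.64 × 6.3052% = 6.41%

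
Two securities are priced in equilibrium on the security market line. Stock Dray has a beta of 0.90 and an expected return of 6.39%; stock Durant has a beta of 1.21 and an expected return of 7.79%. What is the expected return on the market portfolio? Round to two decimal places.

6.84%

Both satisfy E(R) = R_f + β·MRP, so the slope of the SML is
MRP = (7.79% − 6.39%) / (1.21 − 0.90) = 1.40% / 0.31 = 4.5161%
R_f = E(R_Dray) − β_Dray·MRP = 6.39% − 0.90 × 4.5161% = 2.3255%
E(R_m) = R_f + MRP = 2.3255% + 4.5161% = 6.84%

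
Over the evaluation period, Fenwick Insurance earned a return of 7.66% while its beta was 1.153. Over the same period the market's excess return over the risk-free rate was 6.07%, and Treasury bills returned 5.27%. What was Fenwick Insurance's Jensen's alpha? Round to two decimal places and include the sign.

-4.61%

CAPM benchmark = R_f + β(R_m − R_f) = 5.27% + 1.153 × 6.07% = 12.26871%
α = actual − benchmark = 7.66% − 12.26871% = -4.61%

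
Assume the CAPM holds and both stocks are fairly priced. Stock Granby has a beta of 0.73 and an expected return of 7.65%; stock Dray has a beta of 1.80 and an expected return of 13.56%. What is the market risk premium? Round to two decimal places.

5.52%

Both satisfy E(R) = R_f + β·MRP, so the slope of the SML is
MRP = (13.56% − 7.65%) / (1.80 − 0.73) = 5.91% / 1.07 = 5.5234%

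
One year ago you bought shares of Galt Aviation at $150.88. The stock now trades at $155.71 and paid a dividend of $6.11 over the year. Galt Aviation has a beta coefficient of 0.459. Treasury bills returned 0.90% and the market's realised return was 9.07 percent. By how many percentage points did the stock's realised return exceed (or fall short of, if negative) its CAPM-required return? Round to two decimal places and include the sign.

Realised HPR = (P1 + D1 − P0) / P0 = (155.71 + 6.11 − 150.88) / 150.88 = 10.94 / 150.88 = 7.2508%
MRP = 9.07% − 0.90% = 8.17%
CAPM required = R_f + β·MRP = 0.90% + 0.459 × 8.17% = 4.65003%
α = realised − required = 7.2508% − 4.65003% = +2.60%

+2.60%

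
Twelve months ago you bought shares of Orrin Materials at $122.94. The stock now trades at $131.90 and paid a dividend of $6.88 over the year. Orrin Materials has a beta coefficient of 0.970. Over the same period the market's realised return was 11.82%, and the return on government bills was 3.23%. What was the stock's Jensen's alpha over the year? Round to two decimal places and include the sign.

Realised HPR = (P1 + D1 − P0) / P0 = (131.90 + 6.88 − 122.94) / 122.94 = 15.84 / 122.94 = 12.8843%
MRP = 11.82% − 3.23% = 8.59%
CAPM required = R_f + β·MRP = 3.23% + 0.970 × 8.59% = 11.56230%
α = realised − required = 12.8843% − 11.56230% = +1.32%

+1.32%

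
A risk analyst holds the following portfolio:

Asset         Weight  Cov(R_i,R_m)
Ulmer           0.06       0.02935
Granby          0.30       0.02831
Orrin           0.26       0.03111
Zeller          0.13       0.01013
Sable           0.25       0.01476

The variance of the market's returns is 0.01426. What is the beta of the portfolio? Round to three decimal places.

1.637

β_Ulmer = 0.02935 / 0.01426 = 2.0582
β_Granby = 0.02831 / 0.01426 = 1.9853
β_Orrin = 0.03111 / 0.01426 = 2.1816
β_Zeller = 0.01013 / 0.01426 = 0.7104
β_Sable = 0.01476 / 0.01426 = 1.0351
β_P = Σ w_i β_i = 0.06×2.0582 + 0.30×1.9853 + 0.26×2.1816 + 0.13×0.7104 + 0.25×1.0351 = 1.6374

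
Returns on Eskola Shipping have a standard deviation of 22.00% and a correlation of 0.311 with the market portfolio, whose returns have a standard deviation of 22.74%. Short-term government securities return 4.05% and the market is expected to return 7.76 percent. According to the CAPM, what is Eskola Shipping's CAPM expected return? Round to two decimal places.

β = ρ × σ_i / σ_m = 0.311 × 22.00% / 22.74% = 0.3009
MRP = 7.76% − 4.05% = 3.71%
E(R) = 4.05% + 0.3009 × 3.71% = 5.17%

5.17%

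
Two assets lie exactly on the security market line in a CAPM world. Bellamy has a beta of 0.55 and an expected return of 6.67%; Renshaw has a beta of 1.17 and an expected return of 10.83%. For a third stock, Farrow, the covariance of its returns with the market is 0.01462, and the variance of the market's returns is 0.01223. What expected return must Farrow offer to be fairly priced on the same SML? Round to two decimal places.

MRP = (10.83% − 6.67%) / (1.17 − 0.55) = 6.7097%
R_f = 6.67% − 0.55 × 6.7097% = 2.9797%
β_Farrow = Cov / Var(R_m) = 0.01462 / 0.01223 = 1.1954
E(R_Farrow) = R_f + β × MRP = 2.9797% + 1.1954 × 6.7097% = 11.00%

11.00%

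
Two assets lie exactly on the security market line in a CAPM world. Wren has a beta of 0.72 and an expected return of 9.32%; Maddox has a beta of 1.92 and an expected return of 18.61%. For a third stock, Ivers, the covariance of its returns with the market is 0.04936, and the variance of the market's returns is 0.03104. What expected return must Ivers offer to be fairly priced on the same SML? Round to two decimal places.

MRP = (18.61% − 9.32%) / (1.92 − 0.72) = 7.7417%
R_f = 9.32% − 0.72 × 7.7417% = 3.7460%
β_Ivers = Cov / Var(R_m) = 0.04936 / 0.03104 = 1.5902
E(R_Ivers) = R_f + β × MRP = 3.7460% + 1.5902 × 7.7417% = 16.06%

16.06%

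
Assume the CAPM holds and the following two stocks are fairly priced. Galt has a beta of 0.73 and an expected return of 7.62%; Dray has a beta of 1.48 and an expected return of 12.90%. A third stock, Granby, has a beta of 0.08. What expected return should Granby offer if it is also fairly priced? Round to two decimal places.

3.04%

MRP (SML slope) = (12.90% − 7.62%) / (1.48 − 0.73) = 5.28% / 0.75 = 7.0400%
R_f (intercept) = 7.62% − 0.73 × 7.0400% = 2.4808%
E(R_Granby) = R_f + β × MRP = 2.4808% + 0.08 × 7.0400% = 3.04%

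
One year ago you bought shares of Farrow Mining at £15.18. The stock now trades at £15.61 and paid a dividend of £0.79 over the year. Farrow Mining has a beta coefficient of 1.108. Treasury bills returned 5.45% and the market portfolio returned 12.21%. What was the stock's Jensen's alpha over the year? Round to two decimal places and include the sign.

Realised HPR = (P1 + D1 − P0) / P0 = (15.61 + 0.79 − 15.18) / 15.18 = 1.22 / 15.18 = 8.0369%
MRP = 12.21% − 5.45% = 6.76%
CAPM required = R_f + β·MRP = 5.45% + 1.108 × 6.76% = 12.94008%
α = realised − required = 8.0369% − 12.94008% = -4.90%

-4.90%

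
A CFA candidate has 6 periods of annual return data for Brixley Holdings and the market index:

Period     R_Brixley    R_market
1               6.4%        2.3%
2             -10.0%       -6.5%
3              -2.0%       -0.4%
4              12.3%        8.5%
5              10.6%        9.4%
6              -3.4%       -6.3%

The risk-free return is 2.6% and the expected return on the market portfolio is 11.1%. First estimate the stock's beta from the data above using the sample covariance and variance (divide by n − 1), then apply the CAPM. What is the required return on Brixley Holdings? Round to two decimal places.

Mean R_i = (6.4 − 10.0 − 2.0 + 12.3 + 10.6 − 3.4) / 6 = 2.3167%
Mean R_m = (2.3 − 6.5 − 0.4 + 8.5 + 9.4 − 6.3) / 6 = 1.1667%
Σ(R_i − R̄_i)(R_m − R̄_m) = 289.9133  ⇒  Cov = 289.9133 / 5 = 57.9827
Σ(R_m − R̄_m)² = 239.8333  ⇒  Var(R_m) = 239.8333 / 5 = 47.9667
β = Cov / Var(R_m) = 57.9827 / 47.9667 = 1.2088
MRP = 11.1% − 2.6% = 8.50%
E(R) = R_f + β × MRP = 2.6% + 1.2088 × 8.5% = 12.87%

12.87%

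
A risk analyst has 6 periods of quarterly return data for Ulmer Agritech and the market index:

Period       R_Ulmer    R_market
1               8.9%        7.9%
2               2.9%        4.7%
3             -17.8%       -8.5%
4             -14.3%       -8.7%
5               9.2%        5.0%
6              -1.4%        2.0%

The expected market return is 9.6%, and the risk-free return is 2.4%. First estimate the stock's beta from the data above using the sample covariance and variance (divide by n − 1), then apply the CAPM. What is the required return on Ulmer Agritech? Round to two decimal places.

13.67%

Mean R_i = (8.9 + 2.9 − 17.8 − 14.3 + 9.2 − 1.4) / 6 = -2.0833%
Mean R_m = (7.9 + 4.7 − 8.5 − 8.7 + 5.0 + 2.0) / 6 = 0.4000%
Σ(R_i − R̄_i)(R_m − R̄_m) = 407.8500  ⇒  Cov = 407.8500 / 5 = 81.5700
Σ(R_m − R̄_m)² = 260.4800  ⇒  Var(R_m) = 260.4800 / 5 = 52.0960
β = Cov / Var(R_m) = 81.5700 / 52.0960 = 1.5658
MRP = 9.6% − 2.4% = 7.20%
E(R) = R_f + β × MRP = 2.4% + 1.5658 × 7.2% = 13.67%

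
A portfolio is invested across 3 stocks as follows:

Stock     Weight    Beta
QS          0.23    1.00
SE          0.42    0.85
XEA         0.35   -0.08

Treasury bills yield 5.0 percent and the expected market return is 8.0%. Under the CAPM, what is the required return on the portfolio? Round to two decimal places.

β_P = Σ w_i β_i = 0.23×1.00 + 0.42×0.85 + 0.35×-0.08 = 0.5590
MRP = 8.0% − 5.0% = 3.00%
E(R_P) = R_f + β_P × MRP = 5.0% + 0.5590 × 3.0% = 6.68%

6.68%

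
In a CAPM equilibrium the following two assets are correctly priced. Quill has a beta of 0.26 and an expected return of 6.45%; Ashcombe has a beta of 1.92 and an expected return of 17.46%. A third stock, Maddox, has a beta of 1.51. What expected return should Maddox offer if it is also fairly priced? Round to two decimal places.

14.74%

MRP (SML slope) = (17.46% − 6.45%) / (1.92 − 0.26) = 11.01% / 1.66 = 6.6325%
R_f (intercept) = 6.45% − 0.26 × 6.6325% = 4.7256%
E(R_Maddox) = R_f + β × MRP = 4.7256% + 1.51 × 6.6325% = 14.74%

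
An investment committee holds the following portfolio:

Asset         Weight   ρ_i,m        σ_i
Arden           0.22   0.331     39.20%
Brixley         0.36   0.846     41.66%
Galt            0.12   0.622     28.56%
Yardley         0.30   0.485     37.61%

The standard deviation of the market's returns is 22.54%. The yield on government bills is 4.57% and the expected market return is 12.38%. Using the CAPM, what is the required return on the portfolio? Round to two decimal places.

β_Arden = 0.331 × 39.20% / 22.54% = 0.5757
β_Brixley = 0.846 × 41.66% / 22.54% = 1.5636
β_Galt = 0.622 × 28.56% / 22.54% = 0.7881
β_Yardley = 0.485 × 37.61% / 22.54% = 0.8093
β_P = Σ w_i β_i = 0.22×0.5757 + 0.36×1.5636 + 0.12×0.7881 + 0.30×0.8093 = 1.0269
MRP = 12.38% − 4.57% = 7.81%
E(R_P) = R_f + β_P × MRP = 4.57% + 1.0269 × 7.81% = 12.59%

12.59%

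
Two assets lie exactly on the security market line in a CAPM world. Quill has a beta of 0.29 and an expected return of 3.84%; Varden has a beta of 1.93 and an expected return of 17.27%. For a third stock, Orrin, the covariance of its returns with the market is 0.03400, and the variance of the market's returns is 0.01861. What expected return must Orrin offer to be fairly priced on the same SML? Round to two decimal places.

MRP = (17.27% − 3.84%) / (1.93 − 0.29) = 8.1890%
R_f = 3.84% − 0.29 × 8.1890% = 1.4652%
β_Orrin = Cov / Var(R_m) = 0.03400 / 0.01861 = 1.8270
E(R_Orrin) = R_f + β × MRP = 1.4652% + 1.8270 × 8.1890% = 16.43%

16.43%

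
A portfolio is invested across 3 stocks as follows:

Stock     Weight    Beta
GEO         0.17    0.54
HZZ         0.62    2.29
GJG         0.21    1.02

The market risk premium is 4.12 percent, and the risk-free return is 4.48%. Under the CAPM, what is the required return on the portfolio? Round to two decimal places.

11.59%

β_P = Σ w_i β_i = 0.17×0.54 + 0.62×2.29 + 0.21×1.02 = 1.7258
E(R_P) = R_f + β_P × MRP = 4.48% + 1.7258 × 4.12% = 11.59%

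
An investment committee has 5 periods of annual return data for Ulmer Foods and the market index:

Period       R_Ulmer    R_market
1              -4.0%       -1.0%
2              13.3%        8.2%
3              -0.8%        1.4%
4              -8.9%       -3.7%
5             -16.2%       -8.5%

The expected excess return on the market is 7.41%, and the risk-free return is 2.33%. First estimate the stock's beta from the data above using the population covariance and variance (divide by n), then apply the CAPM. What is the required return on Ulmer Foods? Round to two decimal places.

15.39%

Mean R_i = (-4.0 + 13.3 − 0.8 − 8.9 − 16.2) / 5 = -3.3200%
Mean R_m = (-1.0 + 8.2 + 1.4 − 3.7 − 8.5) / 5 = -0.7200%
Σ(R_i − R̄_i)(R_m − R̄_m) = 270.6180  ⇒  Cov = 270.6180 / 5 = 54.1236
Σ(R_m − R̄_m)² = 153.5480  ⇒  Var(R_m) = 153.5480 / 5 = 30.7096
β = Cov / Var(R_m) = 54.1236 / 30.7096 = 1.7624
E(R) = R_f + β × MRP = 2.33% + 1.7624 × 7.41% = 15.39%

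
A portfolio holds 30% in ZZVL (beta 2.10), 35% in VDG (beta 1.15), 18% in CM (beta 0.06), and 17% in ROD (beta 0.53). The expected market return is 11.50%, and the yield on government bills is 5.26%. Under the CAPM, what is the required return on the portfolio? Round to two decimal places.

12.33%

β_P = Σ w_i β_i = 0.30×2.10 + 0.35×1.15 + 0.18×0.06 + 0.17×0.53 = 1.1334
MRP = 11.50% − 5.26% = 6.24%
E(R_P) = R_f + β_P × MRP = 5.26% + 1.1334 × 6.24% = 12.33%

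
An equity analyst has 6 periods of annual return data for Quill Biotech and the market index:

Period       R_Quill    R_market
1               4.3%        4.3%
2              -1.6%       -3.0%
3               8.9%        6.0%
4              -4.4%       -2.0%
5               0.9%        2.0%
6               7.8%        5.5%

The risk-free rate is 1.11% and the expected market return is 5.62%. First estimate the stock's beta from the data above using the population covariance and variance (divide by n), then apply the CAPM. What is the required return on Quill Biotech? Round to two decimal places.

6.94%

Mean R_i = (4.3 − 1.6 + 8.9 − 4.4 + 0.9 + 7.8) / 6 = 2.6500%
Mean R_m = (4.3 − 3.0 + 6.0 − 2.0 + 2.0 + 5.5) / 6 = 2.1333%
Σ(R_i − R̄_i)(R_m − R̄_m) = 96.2700  ⇒  Cov = 96.2700 / 6 = 16.0450
Σ(R_m − R̄_m)² = 74.4333  ⇒  Var(R_m) = 74.4333 / 6 = 12.4056
β = Cov / Var(R_m) = 16.0450 / 12.4056 = 1.2934
MRP = 5.62% − 1.11% = 4.51%
E(R) = R_f + β × MRP = 1.11% + 1.2934 × 4.51% = 6.94%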